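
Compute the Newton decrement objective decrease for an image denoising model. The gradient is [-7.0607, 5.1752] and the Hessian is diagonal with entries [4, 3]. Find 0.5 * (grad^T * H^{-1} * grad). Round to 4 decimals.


Step 1: H is diagonal, so H^(-1) * g = [-1.7652, 1.7251].
Step 2: g^T H^(-1) g = sum_i g_i^2 / H_ii
  = (-7.0607)^2/4 + (5.1752)^2/3
  = 12.4634 + 8.9276 = 21.3909
Step 3: Objective decrease = 0.5 * g^T H^(-1) g = 10.6955


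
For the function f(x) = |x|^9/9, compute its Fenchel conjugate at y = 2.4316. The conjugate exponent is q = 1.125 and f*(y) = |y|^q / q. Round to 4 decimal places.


The conjugate exponent q satisfies 1/p + 1/q = 1.
p = 9, so q = 9/(9 - 1) = 1.125
|y|^q = 2.4316^1.125 = 2.7172
f*(2.4316) = 2.7172 / 1.125 = 2.4153


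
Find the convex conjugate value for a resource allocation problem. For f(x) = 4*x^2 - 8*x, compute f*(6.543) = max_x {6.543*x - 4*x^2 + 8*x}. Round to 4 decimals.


f*(y) = sup_x {y*x - a*x^2 - b*x} = sup_x {(y-b)*x - a*x^2}
FOC: (y - b) - 2a*x = 0 => x* = (y - b)/(2a)
x* = (6.543 + 8)/(2*4) = 1.8179
f*(6.543) = (y-b)^2/(4a) = (6.543 + 8)^2/(4*4)
= 211.4988/16 = 13.2187


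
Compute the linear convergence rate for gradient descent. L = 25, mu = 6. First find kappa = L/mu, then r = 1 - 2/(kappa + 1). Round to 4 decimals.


Step 1: Compute the condition number.
kappa = L/mu = 25/6 = 4.1667
Step 2: Compute the convergence rate.
r = 1 - 2/(kappa + 1) = 1 - 2*mu/(L + mu) = (L - mu)/(L + mu) = 19/31 = 0.6129


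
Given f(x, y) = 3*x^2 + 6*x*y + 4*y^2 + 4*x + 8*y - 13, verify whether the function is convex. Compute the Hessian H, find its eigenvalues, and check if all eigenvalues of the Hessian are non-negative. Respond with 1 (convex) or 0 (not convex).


The Hessian of f(x,y) = 3*x^2 + 6*x*y + 4*y^2 + 4*x + 8*y - 13 is:
H = [[6, 6], [6, 8]]
Trace = 6 + 8 = 14
Determinant = 6*8 - (6)^2 = 12
Discriminant = (14)^2 - 4*12 = 148.0
Eigenvalues: lambda_1 = 0.9172, lambda_2 = 13.0828
The function is convex.

1


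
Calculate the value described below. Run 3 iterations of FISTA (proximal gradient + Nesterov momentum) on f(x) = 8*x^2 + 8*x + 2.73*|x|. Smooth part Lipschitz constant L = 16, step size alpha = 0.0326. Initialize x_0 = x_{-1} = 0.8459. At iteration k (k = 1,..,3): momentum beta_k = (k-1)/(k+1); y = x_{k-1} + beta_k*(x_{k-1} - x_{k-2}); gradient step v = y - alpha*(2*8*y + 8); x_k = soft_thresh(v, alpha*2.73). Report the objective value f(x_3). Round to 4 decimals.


FISTA on f(x) = 8*x^2 + 8*x + 2.73*|x|
L = 16, alpha = 0.0326
Iteration 1: beta = 0.0, y = 0.8459 + 0.0*(0.8459 - 0.8459) = 0.8459
  grad(y) = 21.5344, v = y - alpha*grad = 0.1439
  prox(v) = soft_thresh(0.1439, 0.089) = 0.0549
Iteration 2: beta = 0.3333, y = 0.0549 + 0.3333*(0.0549 - 0.8459) = -0.2088
  grad(y) = 4.6593, v = y - alpha*grad = -0.3607
  prox(v) = soft_thresh(-0.3607, 0.089) = -0.2717
Iteration 3: beta = 0.5, y = -0.2717 + 0.5*(-0.2717 - 0.0549) = -0.435
  grad(y) = 1.0404, v = y - alpha*grad = -0.4689
  prox(v) = soft_thresh(-0.4689, 0.089) = -0.3799
f(x_3) = 8*(-0.3799)^2 + 8*(-0.3799) + 2.73*|-0.3799| = -0.8475


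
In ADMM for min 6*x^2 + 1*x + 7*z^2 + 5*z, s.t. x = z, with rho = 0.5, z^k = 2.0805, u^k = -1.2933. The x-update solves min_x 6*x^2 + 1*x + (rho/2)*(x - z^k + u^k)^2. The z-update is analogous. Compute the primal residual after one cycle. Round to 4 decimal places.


ADMM iteration with rho = 0.5, z^k = 2.0805, u^k = -1.2933
Step 1: x-update.
Minimize 6*x^2 + 1*x + (0.5/2)*(x - 2.0805 - 1.2933)^2
FOC: (2*6 + 0.5)*x = -1 + 0.5*(2.0805 + 1.2933)
x^{k+1} = 0.055
Step 2: z-update.
Minimize 7*z^2 + 5*z + (0.5/2)*(0.055 - z - 1.2933)^2
FOC: (2*7 + 0.5)*z = -5 + 0.5*(0.055 - 1.2933)
z^{k+1} = -0.3875
Step 3: u-update.
u^{k+1} = -1.2933 + 0.055 + 0.3875 = -0.8508
Step 4: Primal residual = |0.055 + 0.3875| = 0.4425


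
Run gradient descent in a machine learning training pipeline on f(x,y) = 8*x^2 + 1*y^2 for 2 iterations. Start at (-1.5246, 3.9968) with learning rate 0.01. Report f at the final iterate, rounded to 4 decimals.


Gradient descent on f(x,y) = 8*x^2 + 1*y^2.
Starting point: (-1.5246, 3.9968), alpha = 0.01
Step 1: grad_x = 2*8*-1.5246 = -24.3936, grad_y = 2*1*3.9968 = 7.9936
  x_1 = -1.5246 - 0.01*-24.3936 = -1.2807
  y_1 = 3.9968 - 0.01*7.9936 = 3.9169
Step 2: grad_x = 2*8*-1.2807 = -20.4906, grad_y = 2*1*3.9169 = 7.8337
  x_2 = -1.2807 - 0.01*-20.4906 = -1.0758
  y_2 = 3.9169 - 0.01*7.8337 = 3.8385
f(-1.0758, 3.8385) = 8*(-1.0758)^2 + 1*3.8385^2 = 23.9923


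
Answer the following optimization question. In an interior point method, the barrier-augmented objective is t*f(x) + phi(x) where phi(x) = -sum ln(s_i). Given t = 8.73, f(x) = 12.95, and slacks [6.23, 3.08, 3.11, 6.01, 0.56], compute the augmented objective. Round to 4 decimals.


Step 1: Compute log-barrier.
ln values: [1.8294, 1.1249, 1.1346, 1.7934, -0.5798]
phi = -(1.8294 + 1.1249 + 1.1346 + 1.7934 - 0.5798) = -5.3025
Step 2: Compute augmented objective.
t*f(x) = 8.73*12.95 = 113.0535
Total = 113.0535 - 5.3025 = 107.751


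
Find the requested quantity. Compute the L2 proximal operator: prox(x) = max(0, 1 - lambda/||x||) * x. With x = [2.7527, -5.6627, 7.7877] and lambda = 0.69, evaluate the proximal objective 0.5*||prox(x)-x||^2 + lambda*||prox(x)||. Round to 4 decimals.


Step 1: Compute ||x||.
||x|| = 10.0146
Step 2: Compute scaling factor.
scale = max(0, 1 - 0.69/10.0146) = 0.9311
Step 3: prox(x) = [2.563, -5.2725, 7.2511]
||prox(x)|| = 9.3246
Step 4: Proximal objective.
0.5*||prox-x||^2 = 0.2381
lambda*||prox|| = 6.434
Total = 6.672


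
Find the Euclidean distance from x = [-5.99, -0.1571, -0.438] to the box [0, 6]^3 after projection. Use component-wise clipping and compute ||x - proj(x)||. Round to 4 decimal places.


Project each component onto [0, 6].
clip(-5.99) = 0.0, clip(-0.1571) = 0.0, clip(-0.438) = 0.0
Projection = [0.0, 0.0, 0.0]
Squared diffs: [35.8801, 0.0247, 0.1918]
Distance = sqrt(36.0966) = 6.008


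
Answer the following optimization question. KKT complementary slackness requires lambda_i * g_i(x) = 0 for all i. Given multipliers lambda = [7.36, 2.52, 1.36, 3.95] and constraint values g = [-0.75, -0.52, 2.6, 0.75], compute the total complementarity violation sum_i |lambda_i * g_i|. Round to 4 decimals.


KKT complementary slackness check:
lambda_1 * g_1 = 7.36 * -0.75 = -5.52
lambda_2 * g_2 = 2.52 * -0.52 = -1.3104
lambda_3 * g_3 = 1.36 * 2.6 = 3.536
lambda_4 * g_4 = 3.95 * 0.75 = 2.9625
Total violation = 5.52 + 1.3104 + 3.536 + 2.9625 = 13.3289


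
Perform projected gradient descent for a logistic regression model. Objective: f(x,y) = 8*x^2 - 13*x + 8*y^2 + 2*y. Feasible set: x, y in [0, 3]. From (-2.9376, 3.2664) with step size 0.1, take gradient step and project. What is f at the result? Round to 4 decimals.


Step 1: Compute gradient at (-2.9376, 3.2664).
grad_x = 2*8*-2.9376 - 13 = -60.0016
grad_y = 2*8*3.2664 + 2 = 54.2624
Step 2: Gradient step.
x_raw = -2.9376 - 0.1*-60.0016 = 3.0626
y_raw = 3.2664 - 0.1*54.2624 = -2.1598
Step 3: Project onto [0, 3].
x_proj = clip(3.0626) = 3.0
y_proj = clip(-2.1598) = 0.0
Step 4: Evaluate f.
f(3.0, 0.0) = 33.0


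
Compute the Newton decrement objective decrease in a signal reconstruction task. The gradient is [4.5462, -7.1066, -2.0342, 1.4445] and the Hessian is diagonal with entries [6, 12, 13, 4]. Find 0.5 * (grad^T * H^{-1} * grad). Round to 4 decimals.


Step 1: H is diagonal, so H^(-1) * g = [0.7577, -0.5922, -0.1565, 0.3611].
Step 2: g^T H^(-1) g = sum_i g_i^2 / H_ii
  = (4.5462)^2/6 + (-7.1066)^2/12 + (-2.0342)^2/13 + (1.4445)^2/4
  = 3.4447 + 4.2086 + 0.3183 + 0.5216 = 8.4933
Step 3: Objective decrease = 0.5 * g^T H^(-1) g = 4.2466


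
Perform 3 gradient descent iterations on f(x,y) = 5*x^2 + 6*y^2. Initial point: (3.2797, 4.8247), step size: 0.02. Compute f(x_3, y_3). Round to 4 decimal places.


Gradient descent on f(x,y) = 5*x^2 + 6*y^2.
Starting point: (3.2797, 4.8247), alpha = 0.02
Step 1: grad_x = 2*5*3.2797 = 32.797, grad_y = 2*6*4.8247 = 57.8964
  x_1 = 3.2797 - 0.02*32.797 = 2.6238
  y_1 = 4.8247 - 0.02*57.8964 = 3.6668
Step 2: grad_x = 2*5*2.6238 = 26.2376, grad_y = 2*6*3.6668 = 44.0013
  x_2 = 2.6238 - 0.02*26.2376 = 2.099
  y_2 = 3.6668 - 0.02*44.0013 = 2.7867
Step 3: grad_x = 2*5*2.099 = 20.9901, grad_y = 2*6*2.7867 = 33.441
  x_3 = 2.099 - 0.02*20.9901 = 1.6792
  y_3 = 2.7867 - 0.02*33.441 = 2.1179
f(1.6792, 2.1179) = 5*1.6792^2 + 6*2.1179^2 = 41.0124


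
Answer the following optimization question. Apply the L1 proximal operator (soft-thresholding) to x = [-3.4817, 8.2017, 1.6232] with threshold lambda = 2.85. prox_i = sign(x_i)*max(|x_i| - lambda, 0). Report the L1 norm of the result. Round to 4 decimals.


Soft-thresholding with lambda = 2.85:
prox(-3.4817) = sign(-3.4817)*max(|-3.4817| - 2.85, 0) = -0.6317
prox(8.2017) = sign(8.2017)*max(|8.2017| - 2.85, 0) = 5.3517
prox(1.6232) = sign(1.6232)*max(|1.6232| - 2.85, 0) = 0.0
prox(x) = [-0.6317, 5.3517, 0.0]
||prox(x)||_1 = 0.6317 + 5.3517 + 0.0 = 5.9834


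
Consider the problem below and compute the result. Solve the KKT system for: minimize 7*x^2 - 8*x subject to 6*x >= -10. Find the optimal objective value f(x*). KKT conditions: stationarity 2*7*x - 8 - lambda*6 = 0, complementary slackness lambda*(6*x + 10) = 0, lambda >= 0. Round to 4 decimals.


Step 1: Try lambda = 0 (constraint inactive).
Stationarity: 2*7*x - 8 = 0
x* = 8/(2*7) = 4/7 = 0.5714 (rounded; the exact value 4/7 is used below)
Check constraint: 6*0.5714 = 3.4284 >= -10 -- satisfied.
Step 2: Compute optimal value.
f(x*) = 7*(4/7)^2 - 8*(4/7) = -2.2857


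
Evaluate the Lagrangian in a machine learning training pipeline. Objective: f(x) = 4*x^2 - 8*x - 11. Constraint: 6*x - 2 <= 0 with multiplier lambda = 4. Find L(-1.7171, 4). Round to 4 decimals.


Step 1: Evaluate f(x).
f(-1.7171) = 4*(-1.7171)^2 - 8*(-1.7171) - 11 = 14.5305
Step 2: Evaluate g(x).
g(-1.7171) = 6*-1.7171 - 2 = -12.3026
Step 3: Compute Lagrangian.
L = 14.5305 + 4*-12.3026 = -34.6799


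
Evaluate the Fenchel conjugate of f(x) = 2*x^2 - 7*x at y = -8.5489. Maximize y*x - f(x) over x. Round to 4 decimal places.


f*(y) = sup_x {y*x - a*x^2 - b*x} = sup_x {(y-b)*x - a*x^2}
FOC: (y - b) - 2a*x = 0 => x* = (y - b)/(2a)
x* = (-8.5489 + 7)/(2*2) = -0.3872
f*(-8.5489) = (y-b)^2/(4a) = (-8.5489 + 7)^2/(4*2)
= 2.3991/8 = 0.2999


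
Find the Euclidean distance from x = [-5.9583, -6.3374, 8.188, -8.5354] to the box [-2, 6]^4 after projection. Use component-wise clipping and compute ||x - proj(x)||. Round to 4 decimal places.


Project each component onto [-2, 6].
clip(-5.9583) = -2.0, clip(-6.3374) = -2.0, clip(8.188) = 6.0, clip(-8.5354) = -2.0
Projection = [-2.0, -2.0, 6.0, -2.0]
Squared diffs: [15.6681, 18.813, 4.7873, 42.7115]
Distance = sqrt(81.9799) = 9.0543


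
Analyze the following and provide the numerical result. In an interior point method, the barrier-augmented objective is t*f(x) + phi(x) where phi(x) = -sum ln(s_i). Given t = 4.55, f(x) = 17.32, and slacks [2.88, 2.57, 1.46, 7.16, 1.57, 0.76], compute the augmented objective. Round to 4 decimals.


Step 1: Compute log-barrier.
ln values: [1.0578, 0.9439, 0.3784, 1.9685, 0.4511, -0.2744]
phi = -(1.0578 + 0.9439 + 0.3784 + 1.9685 + 0.4511 - 0.2744) = -4.5253
Step 2: Compute augmented objective.
t*f(x) = 4.55*17.32 = 78.806
Total = 78.806 - 4.5253 = 74.2807


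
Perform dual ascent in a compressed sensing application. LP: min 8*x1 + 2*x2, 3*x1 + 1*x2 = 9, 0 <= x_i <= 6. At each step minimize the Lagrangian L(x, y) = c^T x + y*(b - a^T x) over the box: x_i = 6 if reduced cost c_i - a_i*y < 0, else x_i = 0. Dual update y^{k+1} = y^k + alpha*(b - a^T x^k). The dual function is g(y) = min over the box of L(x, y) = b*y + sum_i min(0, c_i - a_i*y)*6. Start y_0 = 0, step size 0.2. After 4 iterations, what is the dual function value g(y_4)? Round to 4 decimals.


Dual ascent for LP: min 8*x1 + 2*x2, 3*x1 + 1*x2 = 9, 0 <= x_i <= 6
Step 1: y^k = 0.0, reduced costs: (8.0, 2.0)
  x^k = (0.0, 0.0), subgradient = b - a^T x = 9.0
  y^{k+1} = 0.0 + 0.2*9.0 = 1.8
Step 2: y^k = 1.8, reduced costs: (2.6, 0.2)
  x^k = (0.0, 0.0), subgradient = b - a^T x = 9.0
  y^{k+1} = 1.8 + 0.2*9.0 = 3.6
Step 3: y^k = 3.6, reduced costs: (-2.8, -1.6)
  x^k = (6.0, 6.0), subgradient = b - a^T x = -15.0
  y^{k+1} = 3.6 + 0.2*-15.0 = 0.6
Step 4: y^k = 0.6, reduced costs: (6.2, 1.4)
  x^k = (0.0, 0.0), subgradient = b - a^T x = 9.0
  y^{k+1} = 0.6 + 0.2*9.0 = 2.4
Dual objective at y_4 = 2.4: reduced costs (0.8, -0.4), box minimizer x = (0.0, 6.0)
g(y_4) = b*y + (c1 - a1*y)*x1 + (c2 - a2*y)*x2 = 9*2.4 + 0.8*0.0 + (-0.4)*6.0 = 21.6 + 0.0 - 2.4 = 19.2


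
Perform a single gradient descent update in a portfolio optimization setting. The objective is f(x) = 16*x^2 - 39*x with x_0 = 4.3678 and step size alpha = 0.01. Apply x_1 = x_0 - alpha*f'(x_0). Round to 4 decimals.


We compute the gradient at x_0 and apply the update.
f'(x) = 32*x - 39
f'(4.3678) = 32*4.3678 - 39 = 100.7696
x_1 = 4.3678 - 0.01*100.7696 = 3.3601


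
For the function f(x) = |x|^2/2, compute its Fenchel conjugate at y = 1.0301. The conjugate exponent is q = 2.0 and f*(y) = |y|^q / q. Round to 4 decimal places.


The conjugate exponent q satisfies 1/p + 1/q = 1.
p = 2, so q = 2/(2 - 1) = 2.0
|y|^q = 1.0301^2.0 = 1.0611
f*(1.0301) = 1.0611 / 2.0 = 0.5306


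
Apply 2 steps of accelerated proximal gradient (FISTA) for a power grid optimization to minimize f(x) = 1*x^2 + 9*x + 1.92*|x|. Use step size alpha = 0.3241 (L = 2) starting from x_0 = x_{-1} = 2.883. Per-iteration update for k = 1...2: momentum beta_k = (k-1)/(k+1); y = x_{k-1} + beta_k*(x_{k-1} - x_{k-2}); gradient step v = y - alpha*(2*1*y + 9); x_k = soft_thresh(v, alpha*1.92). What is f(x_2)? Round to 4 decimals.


FISTA on f(x) = 1*x^2 + 9*x + 1.92*|x|
L = 2, alpha = 0.3241
Iteration 1: beta = 0.0, y = 2.883 + 0.0*(2.883 - 2.883) = 2.883
  grad(y) = 14.766, v = y - alpha*grad = -1.9027
  prox(v) = soft_thresh(-1.9027, 0.6223) = -1.2804
Iteration 2: beta = 0.3333, y = -1.2804 + 0.3333*(-1.2804 - 2.883) = -2.6682
  grad(y) = 3.6636, v = y - alpha*grad = -3.8556
  prox(v) = soft_thresh(-3.8556, 0.6223) = -3.2333
f(x_2) = 1*(-3.2333)^2 + 9*(-3.2333) + 1.92*|-3.2333| = -12.4375


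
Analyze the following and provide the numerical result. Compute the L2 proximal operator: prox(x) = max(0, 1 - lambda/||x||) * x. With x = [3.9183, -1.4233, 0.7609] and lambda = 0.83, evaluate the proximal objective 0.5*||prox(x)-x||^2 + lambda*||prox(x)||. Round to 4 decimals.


Step 1: Compute ||x||.
||x|| = 4.2377
Step 2: Compute scaling factor.
scale = max(0, 1 - 0.83/4.2377) = 0.8041
Step 3: prox(x) = [3.1509, -1.1445, 0.6119]
||prox(x)|| = 3.4077
Step 4: Proximal objective.
0.5*||prox-x||^2 = 0.3445
lambda*||prox|| = 2.8284
Total = 3.1728


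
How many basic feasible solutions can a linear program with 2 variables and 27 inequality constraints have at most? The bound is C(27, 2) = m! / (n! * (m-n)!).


Each vertex corresponds to some choice of n active constraints out of m, so the number of vertices is at most C(m, n) = m! / (n!(m-n)!).
m = 27, n = 2
Numerator: 27 * 26
Denominator: 2! = 2
C(27, 2) = 351


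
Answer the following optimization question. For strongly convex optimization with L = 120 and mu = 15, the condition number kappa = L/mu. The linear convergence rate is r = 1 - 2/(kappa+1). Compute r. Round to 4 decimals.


Step 1: Compute the condition number.
kappa = L/mu = 120/15 = 8.0
Step 2: Compute the convergence rate.
r = 1 - 2/(kappa + 1) = 1 - 2*mu/(L + mu) = (L - mu)/(L + mu) = 105/135 = 0.7778


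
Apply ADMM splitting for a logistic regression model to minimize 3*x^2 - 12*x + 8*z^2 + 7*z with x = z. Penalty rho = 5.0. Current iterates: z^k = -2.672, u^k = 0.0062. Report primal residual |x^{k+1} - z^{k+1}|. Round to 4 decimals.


ADMM iteration with rho = 5.0, z^k = -2.672, u^k = 0.0062
Step 1: x-update.
Minimize 3*x^2 - 12*x + (5.0/2)*(x + 2.672 + 0.0062)^2
FOC: (2*3 + 5.0)*x = 12 + 5.0*(-2.672 - 0.0062)
x^{k+1} = -0.1265
Step 2: z-update.
Minimize 8*z^2 + 7*z + (5.0/2)*(-0.1265 - z + 0.0062)^2
FOC: (2*8 + 5.0)*z = -7 + 5.0*(-0.1265 + 0.0062)
z^{k+1} = -0.362
Step 3: u-update.
u^{k+1} = 0.0062 - 0.1265 + 0.362 = 0.2417
Step 4: Primal residual = |-0.1265 + 0.362| = 0.2355


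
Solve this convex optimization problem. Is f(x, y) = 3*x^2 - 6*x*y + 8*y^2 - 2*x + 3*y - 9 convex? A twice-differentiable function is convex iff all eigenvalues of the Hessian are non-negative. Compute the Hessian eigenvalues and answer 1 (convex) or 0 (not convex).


The Hessian of f(x,y) = 3*x^2 - 6*x*y + 8*y^2 - 2*x + 3*y - 9 is:
H = [[6, -6], [-6, 16]]
Trace = 6 + 16 = 22
Determinant = 6*16 - (-6)^2 = 60
Discriminant = (22)^2 - 4*60 = 244.0
Eigenvalues: lambda_1 = 3.1898, lambda_2 = 18.8102
The function is convex.

1


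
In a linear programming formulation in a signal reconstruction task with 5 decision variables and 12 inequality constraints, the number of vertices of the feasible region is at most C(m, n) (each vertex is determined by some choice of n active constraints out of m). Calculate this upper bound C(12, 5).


Each vertex corresponds to some choice of n active constraints out of m, so the number of vertices is at most C(m, n) = m! / (n!(m-n)!).
m = 12, n = 5
Numerator: 12 * 11 * 10 * 9 * 8
Denominator: 5! = 120
C(12, 5) = 792


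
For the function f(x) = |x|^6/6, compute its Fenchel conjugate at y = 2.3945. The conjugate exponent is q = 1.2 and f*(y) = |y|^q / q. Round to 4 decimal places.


The conjugate exponent q satisfies 1/p + 1/q = 1.
p = 6, so q = 6/(6 - 1) = 1.2
|y|^q = 2.3945^1.2 = 2.8514
f*(2.3945) = 2.8514 / 1.2 = 2.3762


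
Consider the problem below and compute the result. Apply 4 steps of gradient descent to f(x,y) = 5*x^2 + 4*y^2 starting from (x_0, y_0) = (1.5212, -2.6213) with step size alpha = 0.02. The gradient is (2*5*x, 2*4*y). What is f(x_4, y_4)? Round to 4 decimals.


Gradient descent on f(x,y) = 5*x^2 + 4*y^2.
Starting point: (1.5212, -2.6213), alpha = 0.02
Step 1: grad_x = 2*5*1.5212 = 15.212, grad_y = 2*4*-2.6213 = -20.9704
  x_1 = 1.5212 - 0.02*15.212 = 1.217
  y_1 = -2.6213 - 0.02*-20.9704 = -2.2019
Step 2: grad_x = 2*5*1.217 = 12.1696, grad_y = 2*4*-2.2019 = -17.6151
  x_2 = 1.217 - 0.02*12.1696 = 0.9736
  y_2 = -2.2019 - 0.02*-17.6151 = -1.8496
Step 3: grad_x = 2*5*0.9736 = 9.7357, grad_y = 2*4*-1.8496 = -14.7967
  x_3 = 0.9736 - 0.02*9.7357 = 0.7789
  y_3 = -1.8496 - 0.02*-14.7967 = -1.5537
Step 4: grad_x = 2*5*0.7789 = 7.7885, grad_y = 2*4*-1.5537 = -12.4292
  x_4 = 0.7789 - 0.02*7.7885 = 0.6231
  y_4 = -1.5537 - 0.02*-12.4292 = -1.3051
f(0.6231, -1.3051) = 5*0.6231^2 + 4*(-1.3051)^2 = 8.754


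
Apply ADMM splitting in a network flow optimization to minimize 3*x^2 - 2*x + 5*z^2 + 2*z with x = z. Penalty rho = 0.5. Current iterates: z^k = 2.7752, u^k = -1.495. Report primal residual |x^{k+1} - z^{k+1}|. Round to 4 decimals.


ADMM iteration with rho = 0.5, z^k = 2.7752, u^k = -1.495
Step 1: x-update.
Minimize 3*x^2 - 2*x + (0.5/2)*(x - 2.7752 - 1.495)^2
FOC: (2*3 + 0.5)*x = 2 + 0.5*(2.7752 + 1.495)
x^{k+1} = 0.6362
Step 2: z-update.
Minimize 5*z^2 + 2*z + (0.5/2)*(0.6362 - z - 1.495)^2
FOC: (2*5 + 0.5)*z = -2 + 0.5*(0.6362 - 1.495)
z^{k+1} = -0.2314
Step 3: u-update.
u^{k+1} = -1.495 + 0.6362 + 0.2314 = -0.6275
Step 4: Primal residual = |0.6362 + 0.2314| = 0.8675


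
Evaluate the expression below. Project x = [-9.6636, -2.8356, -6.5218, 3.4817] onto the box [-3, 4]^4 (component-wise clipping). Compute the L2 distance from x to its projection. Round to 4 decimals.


Project each component onto [-3, 4].
clip(-9.6636) = -3.0, clip(-2.8356) = -2.8356, clip(-6.5218) = -3.0, clip(3.4817) = 3.4817
Projection = [-3.0, -2.8356, -3.0, 3.4817]
Squared diffs: [44.4036, 0.0, 12.4031, 0.0]
Distance = sqrt(56.8067) = 7.537


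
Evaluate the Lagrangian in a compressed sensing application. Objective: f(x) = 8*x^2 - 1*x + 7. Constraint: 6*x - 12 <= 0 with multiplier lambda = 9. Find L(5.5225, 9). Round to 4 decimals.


Step 1: Evaluate f(x).
f(5.5225) = 8*5.5225^2 - 1*5.5225 + 7 = 245.4616
Step 2: Evaluate g(x).
g(5.5225) = 6*5.5225 - 12 = 21.135
Step 3: Compute Lagrangian.
L = 245.4616 + 9*21.135 = 435.6766


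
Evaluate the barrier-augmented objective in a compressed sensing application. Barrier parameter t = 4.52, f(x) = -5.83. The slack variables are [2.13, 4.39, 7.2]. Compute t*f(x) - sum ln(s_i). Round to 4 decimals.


Step 1: Compute log-barrier.
ln values: [0.7561, 1.4793, 1.9741]
phi = -(0.7561 + 1.4793 + 1.9741) = -4.2095
Step 2: Compute augmented objective.
t*f(x) = 4.52*-5.83 = -26.3516
Total = -26.3516 - 4.2095 = -30.5611


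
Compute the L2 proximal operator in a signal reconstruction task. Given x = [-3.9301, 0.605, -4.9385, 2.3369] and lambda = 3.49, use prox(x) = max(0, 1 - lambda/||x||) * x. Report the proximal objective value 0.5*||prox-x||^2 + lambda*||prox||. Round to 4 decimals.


Step 1: Compute ||x||.
||x|| = 6.7573
Step 2: Compute scaling factor.
scale = max(0, 1 - 3.49/6.7573) = 0.4835
Step 3: prox(x) = [-1.9003, 0.2925, -2.3879, 1.1299]
||prox(x)|| = 3.2673
Step 4: Proximal objective.
0.5*||prox-x||^2 = 6.0901
lambda*||prox|| = 11.4029
Total = 17.4931


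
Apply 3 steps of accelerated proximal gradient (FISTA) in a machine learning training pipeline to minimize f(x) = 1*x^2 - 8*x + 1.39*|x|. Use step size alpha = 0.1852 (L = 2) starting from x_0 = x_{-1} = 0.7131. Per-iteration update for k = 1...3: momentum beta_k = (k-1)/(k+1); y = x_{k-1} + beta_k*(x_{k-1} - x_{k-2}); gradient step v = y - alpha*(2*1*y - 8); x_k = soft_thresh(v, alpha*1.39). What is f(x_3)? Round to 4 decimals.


FISTA on f(x) = 1*x^2 - 8*x + 1.39*|x|
L = 2, alpha = 0.1852
Iteration 1: beta = 0.0, y = 0.7131 + 0.0*(0.7131 - 0.7131) = 0.7131
  grad(y) = -6.5738, v = y - alpha*grad = 1.9306
  prox(v) = soft_thresh(1.9306, 0.2574) = 1.6731
Iteration 2: beta = 0.3333, y = 1.6731 + 0.3333*(1.6731 - 0.7131) = 1.9932
  grad(y) = -4.0137, v = y - alpha*grad = 2.7365
  prox(v) = soft_thresh(2.7365, 0.2574) = 2.4791
Iteration 3: beta = 0.5, y = 2.4791 + 0.5*(2.4791 - 1.6731) = 2.882
  grad(y) = -2.236, v = y - alpha*grad = 3.2961
  prox(v) = soft_thresh(3.2961, 0.2574) = 3.0387
f(x_3) = 1*3.0387^2 - 8*3.0387 + 1.39*|3.0387| = -10.8521


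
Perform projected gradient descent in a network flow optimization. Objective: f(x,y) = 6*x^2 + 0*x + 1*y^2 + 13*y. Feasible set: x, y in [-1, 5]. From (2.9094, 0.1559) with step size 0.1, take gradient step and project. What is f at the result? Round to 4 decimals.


Step 1: Compute gradient at (2.9094, 0.1559).
grad_x = 2*6*2.9094 + 0 = 34.9128
grad_y = 2*1*0.1559 + 13 = 13.3118
Step 2: Gradient step.
x_raw = 2.9094 - 0.1*34.9128 = -0.5819
y_raw = 0.1559 - 0.1*13.3118 = -1.1753
Step 3: Project onto [-1, 5].
x_proj = clip(-0.5819) = -0.5819
y_proj = clip(-1.1753) = -1.0
Step 4: Evaluate f.
f(-0.5819, -1.0) = -9.9685


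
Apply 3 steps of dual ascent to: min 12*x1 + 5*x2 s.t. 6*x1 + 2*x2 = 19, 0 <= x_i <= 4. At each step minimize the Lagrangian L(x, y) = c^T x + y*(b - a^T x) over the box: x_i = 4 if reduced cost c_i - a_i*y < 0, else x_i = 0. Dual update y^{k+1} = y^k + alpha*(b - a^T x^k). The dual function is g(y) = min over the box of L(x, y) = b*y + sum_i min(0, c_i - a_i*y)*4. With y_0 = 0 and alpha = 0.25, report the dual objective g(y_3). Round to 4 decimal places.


Dual ascent for LP: min 12*x1 + 5*x2, 6*x1 + 2*x2 = 19, 0 <= x_i <= 4
Step 1: y^k = 0.0, reduced costs: (12.0, 5.0)
  x^k = (0.0, 0.0), subgradient = b - a^T x = 19.0
  y^{k+1} = 0.0 + 0.25*19.0 = 4.75
Step 2: y^k = 4.75, reduced costs: (-16.5, -4.5)
  x^k = (4.0, 4.0), subgradient = b - a^T x = -13.0
  y^{k+1} = 4.75 + 0.25*-13.0 = 1.5
Step 3: y^k = 1.5, reduced costs: (3.0, 2.0)
  x^k = (0.0, 0.0), subgradient = b - a^T x = 19.0
  y^{k+1} = 1.5 + 0.25*19.0 = 6.25
Dual objective at y_3 = 6.25: reduced costs (-25.5, -7.5), box minimizer x = (4.0, 4.0)
g(y_3) = b*y + (c1 - a1*y)*x1 + (c2 - a2*y)*x2 = 19*6.25 + (-25.5)*4.0 + (-7.5)*4.0 = 118.75 - 102.0 - 30.0 = -13.25


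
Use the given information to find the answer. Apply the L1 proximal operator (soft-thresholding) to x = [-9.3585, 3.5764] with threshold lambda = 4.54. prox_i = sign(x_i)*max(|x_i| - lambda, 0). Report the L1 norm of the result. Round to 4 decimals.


Soft-thresholding with lambda = 4.54:
prox(-9.3585) = sign(-9.3585)*max(|-9.3585| - 4.54, 0) = -4.8185
prox(3.5764) = sign(3.5764)*max(|3.5764| - 4.54, 0) = 0.0
prox(x) = [-4.8185, 0.0]
||prox(x)||_1 = 4.8185 + 0.0 = 4.8185


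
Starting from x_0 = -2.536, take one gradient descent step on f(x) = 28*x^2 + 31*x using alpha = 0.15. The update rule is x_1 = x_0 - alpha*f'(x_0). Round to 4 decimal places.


We compute the gradient at x_0 and apply the update.
f'(x) = 56*x + 31
f'(-2.536) = 56*-2.536 + 31 = -111.016
x_1 = -2.536 - 0.15*-111.016 = 14.1164


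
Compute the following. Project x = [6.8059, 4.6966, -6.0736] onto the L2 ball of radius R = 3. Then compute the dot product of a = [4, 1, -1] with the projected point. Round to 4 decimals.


Step 1: Compute ||x|| (intermediates to 6 decimals).
||x|| = sqrt(6.8059^2 + 4.6966^2 + (-6.0736)^2) = 10.259968
Step 2: Project.
Since ||x|| > R, scale = R/||x|| = 3/10.259968 = 0.292399, proj(x) = scale * x
proj(x) = [1.990038, 1.373281, -1.775915]
Step 3: Dot product.
a^T * proj(x) = 4*1.990038 + 1*1.373281 - 1*(-1.775915) = 11.1093


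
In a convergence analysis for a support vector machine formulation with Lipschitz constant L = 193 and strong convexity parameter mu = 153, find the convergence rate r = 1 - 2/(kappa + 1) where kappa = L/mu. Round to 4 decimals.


Step 1: Compute the condition number.
kappa = L/mu = 193/153 = 1.2614
Step 2: Compute the convergence rate.
r = 1 - 2/(kappa + 1) = 1 - 2*mu/(L + mu) = (L - mu)/(L + mu) = 40/346 = 0.1156


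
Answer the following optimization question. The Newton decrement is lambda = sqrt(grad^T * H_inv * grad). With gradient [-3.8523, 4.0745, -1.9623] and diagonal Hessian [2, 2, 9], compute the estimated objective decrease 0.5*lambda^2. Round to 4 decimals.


Step 1: H is diagonal, so H^(-1) * g = [-1.9262, 2.0373, -0.218].
Step 2: g^T H^(-1) g = sum_i g_i^2 / H_ii
  = (-3.8523)^2/2 + (4.0745)^2/2 + (-1.9623)^2/9
  = 7.4201 + 8.3008 + 0.4278 = 16.1487
Step 3: Objective decrease = 0.5 * g^T H^(-1) g = 8.0744


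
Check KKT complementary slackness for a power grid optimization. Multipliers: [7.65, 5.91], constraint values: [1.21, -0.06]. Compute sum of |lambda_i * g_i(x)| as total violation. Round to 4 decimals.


KKT complementary slackness check:
lambda_1 * g_1 = 7.65 * 1.21 = 9.2565
lambda_2 * g_2 = 5.91 * -0.06 = -0.3546
Total violation = 9.2565 + 0.3546 = 9.6111


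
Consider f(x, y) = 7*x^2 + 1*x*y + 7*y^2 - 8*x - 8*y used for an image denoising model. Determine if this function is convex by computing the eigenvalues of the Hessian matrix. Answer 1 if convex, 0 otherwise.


The Hessian of f(x,y) = 7*x^2 + 1*x*y + 7*y^2 - 8*x - 8*y is:
H = [[14, 1], [1, 14]]
Trace = 14 + 14 = 28
Determinant = 14*14 - (1)^2 = 195
Discriminant = (28)^2 - 4*195 = 4.0
Eigenvalues: lambda_1 = 13.0, lambda_2 = 15.0
The function is convex.

1


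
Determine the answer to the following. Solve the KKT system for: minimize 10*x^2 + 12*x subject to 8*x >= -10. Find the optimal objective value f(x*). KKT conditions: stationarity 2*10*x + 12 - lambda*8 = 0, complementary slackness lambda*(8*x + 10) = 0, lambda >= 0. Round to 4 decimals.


Step 1: Try lambda = 0 (constraint inactive).
Stationarity: 2*10*x + 12 = 0
x* = -12/(2*10) = -0.6
Check constraint: 8*-0.6 = -4.8 >= -10 -- satisfied.
Step 2: Compute optimal value.
f(x*) = 10*(-0.6)^2 + 12*(-0.6) = -3.6


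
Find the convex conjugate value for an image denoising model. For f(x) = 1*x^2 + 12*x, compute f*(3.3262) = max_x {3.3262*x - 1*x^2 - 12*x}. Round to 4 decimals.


f*(y) = sup_x {y*x - a*x^2 - b*x} = sup_x {(y-b)*x - a*x^2}
FOC: (y - b) - 2a*x = 0 => x* = (y - b)/(2a)
x* = (3.3262 - 12)/(2*1) = -4.3369
f*(3.3262) = (y-b)^2/(4a) = (3.3262 - 12)^2/(4*1)
= 75.2348/4 = 18.8087


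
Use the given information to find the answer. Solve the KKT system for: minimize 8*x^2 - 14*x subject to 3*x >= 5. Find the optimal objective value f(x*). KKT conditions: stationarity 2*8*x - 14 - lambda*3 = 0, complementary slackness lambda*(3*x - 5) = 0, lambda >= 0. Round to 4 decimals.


Step 1: Try lambda = 0 (constraint inactive).
x_unc = 14/(2*8) = 0.875
Check: 3*0.875 = 2.625 < 5 -- violated!
Step 2: Constraint must be active: 3*x = 5
x* = 5/3 = 1.6667 (rounded; the exact value 5/3 is used below)
lambda = (2*8*(5/3) - 14)/3 = 4.2222
Step 3: Compute optimal value.
f(x*) = 8*(5/3)^2 - 14*(5/3) = -1.1111


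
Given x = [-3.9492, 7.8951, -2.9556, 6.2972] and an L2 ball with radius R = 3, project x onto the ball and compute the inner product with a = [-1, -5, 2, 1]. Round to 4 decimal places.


Step 1: Compute ||x|| (intermediates to 6 decimals).
||x|| = sqrt((-3.9492)^2 + 7.8951^2 + (-2.9556)^2 + 6.2972^2) = 11.239176
Step 2: Project.
Since ||x|| > R, scale = R/||x|| = 3/11.239176 = 0.266923, proj(x) = scale * x
proj(x) = [-1.054132, 2.107384, -0.788918, 1.680868]
Step 3: Dot product.
a^T * proj(x) = -1*(-1.054132) - 5*2.107384 + 2*(-0.788918) + 1*1.680868 = -9.3798


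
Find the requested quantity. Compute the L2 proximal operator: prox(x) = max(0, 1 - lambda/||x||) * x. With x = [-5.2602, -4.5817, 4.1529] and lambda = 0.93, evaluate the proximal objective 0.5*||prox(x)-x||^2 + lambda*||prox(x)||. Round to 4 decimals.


Step 1: Compute ||x||.
||x|| = 8.1184
Step 2: Compute scaling factor.
scale = max(0, 1 - 0.93/8.1184) = 0.8854
Step 3: prox(x) = [-4.6576, -4.0568, 3.6772]
||prox(x)|| = 7.1884
Step 4: Proximal objective.
0.5*||prox-x||^2 = 0.4325
lambda*||prox|| = 6.6852
Total = 7.1177


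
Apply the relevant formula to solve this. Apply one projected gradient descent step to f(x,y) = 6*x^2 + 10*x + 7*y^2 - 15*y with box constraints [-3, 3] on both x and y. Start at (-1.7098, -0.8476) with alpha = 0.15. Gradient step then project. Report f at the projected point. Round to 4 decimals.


Step 1: Compute gradient at (-1.7098, -0.8476).
grad_x = 2*6*-1.7098 + 10 = -10.5176
grad_y = 2*7*-0.8476 - 15 = -26.8664
Step 2: Gradient step.
x_raw = -1.7098 - 0.15*-10.5176 = -0.1322
y_raw = -0.8476 - 0.15*-26.8664 = 3.1824
Step 3: Project onto [-3, 3].
x_proj = clip(-0.1322) = -0.1322
y_proj = clip(3.1824) = 3.0
Step 4: Evaluate f.
f(-0.1322, 3.0) = 16.7832


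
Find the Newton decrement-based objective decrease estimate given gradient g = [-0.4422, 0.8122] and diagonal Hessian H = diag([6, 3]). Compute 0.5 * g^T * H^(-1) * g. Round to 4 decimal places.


Step 1: H is diagonal, so H^(-1) * g = [-0.0737, 0.2707].
Step 2: g^T H^(-1) g = sum_i g_i^2 / H_ii
  = (-0.4422)^2/6 + (0.8122)^2/3
  = 0.0326 + 0.2199 = 0.2525
Step 3: Objective decrease = 0.5 * g^T H^(-1) g = 0.1262


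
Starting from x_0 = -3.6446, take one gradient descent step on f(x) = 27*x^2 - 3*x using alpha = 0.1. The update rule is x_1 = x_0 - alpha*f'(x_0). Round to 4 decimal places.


We compute the gradient at x_0 and apply the update.
f'(x) = 54*x - 3
f'(-3.6446) = 54*-3.6446 - 3 = -199.8084
x_1 = -3.6446 - 0.1*-199.8084 = 16.3362


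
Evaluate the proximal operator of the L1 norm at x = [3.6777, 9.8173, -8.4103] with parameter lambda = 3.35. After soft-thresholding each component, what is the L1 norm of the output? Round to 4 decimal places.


Soft-thresholding with lambda = 3.35:
prox(3.6777) = sign(3.6777)*max(|3.6777| - 3.35, 0) = 0.3277
prox(9.8173) = sign(9.8173)*max(|9.8173| - 3.35, 0) = 6.4673
prox(-8.4103) = sign(-8.4103)*max(|-8.4103| - 3.35, 0) = -5.0603
prox(x) = [0.3277, 6.4673, -5.0603]
||prox(x)||_1 = 0.3277 + 6.4673 + 5.0603 = 11.8553


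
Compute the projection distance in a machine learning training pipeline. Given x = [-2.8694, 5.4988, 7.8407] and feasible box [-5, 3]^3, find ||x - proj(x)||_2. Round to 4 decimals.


Project each component onto [-5, 3].
clip(-2.8694) = -2.8694, clip(5.4988) = 3.0, clip(7.8407) = 3.0
Projection = [-2.8694, 3.0, 3.0]
Squared diffs: [0.0, 6.244, 23.4324]
Distance = sqrt(29.6764) = 5.4476


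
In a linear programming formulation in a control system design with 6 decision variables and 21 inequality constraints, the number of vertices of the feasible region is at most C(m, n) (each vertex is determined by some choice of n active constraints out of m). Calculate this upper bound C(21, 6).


Each vertex corresponds to some choice of n active constraints out of m, so the number of vertices is at most C(m, n) = m! / (n!(m-n)!).
m = 21, n = 6
Numerator: 21 * 20 * 19 * 18 * 17 * 16
Denominator: 6! = 720
C(21, 6) = 54264


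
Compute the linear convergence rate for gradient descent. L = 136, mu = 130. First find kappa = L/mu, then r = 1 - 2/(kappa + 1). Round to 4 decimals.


Step 1: Compute the condition number.
kappa = L/mu = 136/130 = 1.0462
Step 2: Compute the convergence rate.
r = 1 - 2/(kappa + 1) = 1 - 2*mu/(L + mu) = (L - mu)/(L + mu) = 6/266 = 0.0226


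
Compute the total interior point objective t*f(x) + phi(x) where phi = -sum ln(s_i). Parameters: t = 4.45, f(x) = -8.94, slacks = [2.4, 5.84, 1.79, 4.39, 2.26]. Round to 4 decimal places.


Step 1: Compute log-barrier.
ln values: [0.8755, 1.7647, 0.5822, 1.4793, 0.8154]
phi = -(0.8755 + 1.7647 + 0.5822 + 1.4793 + 0.8154) = -5.5171
Step 2: Compute augmented objective.
t*f(x) = 4.45*-8.94 = -39.783
Total = -39.783 - 5.5171 = -45.3001


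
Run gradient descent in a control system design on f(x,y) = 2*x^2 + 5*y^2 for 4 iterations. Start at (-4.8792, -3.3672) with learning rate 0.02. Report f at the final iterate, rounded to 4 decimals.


Gradient descent on f(x,y) = 2*x^2 + 5*y^2.
Starting point: (-4.8792, -3.3672), alpha = 0.02
Step 1: grad_x = 2*2*-4.8792 = -19.5168, grad_y = 2*5*-3.3672 = -33.672
  x_1 = -4.8792 - 0.02*-19.5168 = -4.4889
  y_1 = -3.3672 - 0.02*-33.672 = -2.6938
Step 2: grad_x = 2*2*-4.4889 = -17.9555, grad_y = 2*5*-2.6938 = -26.9376
  x_2 = -4.4889 - 0.02*-17.9555 = -4.1298
  y_2 = -2.6938 - 0.02*-26.9376 = -2.155
Step 3: grad_x = 2*2*-4.1298 = -16.519, grad_y = 2*5*-2.155 = -21.5501
  x_3 = -4.1298 - 0.02*-16.519 = -3.7994
  y_3 = -2.155 - 0.02*-21.5501 = -1.724
Step 4: grad_x = 2*2*-3.7994 = -15.1975, grad_y = 2*5*-1.724 = -17.2401
  x_4 = -3.7994 - 0.02*-15.1975 = -3.4954
  y_4 = -1.724 - 0.02*-17.2401 = -1.3792
f(-3.4954, -1.3792) = 2*(-3.4954)^2 + 5*(-1.3792)^2 = 33.947


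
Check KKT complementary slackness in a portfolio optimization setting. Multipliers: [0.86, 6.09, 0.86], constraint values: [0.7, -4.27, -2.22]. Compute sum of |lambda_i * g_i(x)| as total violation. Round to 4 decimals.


KKT complementary slackness check:
lambda_1 * g_1 = 0.86 * 0.7 = 0.602
lambda_2 * g_2 = 6.09 * -4.27 = -26.0043
lambda_3 * g_3 = 0.86 * -2.22 = -1.9092
Total violation = 0.602 + 26.0043 + 1.9092 = 28.5155


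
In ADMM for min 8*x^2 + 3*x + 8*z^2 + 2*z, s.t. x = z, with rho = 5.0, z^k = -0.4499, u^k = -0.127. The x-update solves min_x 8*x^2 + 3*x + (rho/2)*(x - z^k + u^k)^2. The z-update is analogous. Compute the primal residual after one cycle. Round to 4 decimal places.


ADMM iteration with rho = 5.0, z^k = -0.4499, u^k = -0.127
Step 1: x-update.
Minimize 8*x^2 + 3*x + (5.0/2)*(x + 0.4499 - 0.127)^2
FOC: (2*8 + 5.0)*x = -3 + 5.0*(-0.4499 + 0.127)
x^{k+1} = -0.2197
Step 2: z-update.
Minimize 8*z^2 + 2*z + (5.0/2)*(-0.2197 - z - 0.127)^2
FOC: (2*8 + 5.0)*z = -2 + 5.0*(-0.2197 - 0.127)
z^{k+1} = -0.1778
Step 3: u-update.
u^{k+1} = -0.127 - 0.2197 + 0.1778 = -0.1689
Step 4: Primal residual = |-0.2197 + 0.1778| = 0.0419


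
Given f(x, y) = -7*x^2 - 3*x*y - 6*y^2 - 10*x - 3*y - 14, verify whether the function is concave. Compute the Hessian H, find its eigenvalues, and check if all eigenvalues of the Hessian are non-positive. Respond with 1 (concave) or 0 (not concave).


The Hessian of f(x,y) = -7*x^2 - 3*x*y - 6*y^2 - 10*x - 3*y - 14 is:
H = [[-14, -3], [-3, -12]]
Trace = -14 - 12 = -26
Determinant = -14*-12 - (-3)^2 = 159
Discriminant = (-26)^2 - 4*159 = 40.0
Eigenvalues: lambda_1 = -16.1623, lambda_2 = -9.8377
The function is concave.

1


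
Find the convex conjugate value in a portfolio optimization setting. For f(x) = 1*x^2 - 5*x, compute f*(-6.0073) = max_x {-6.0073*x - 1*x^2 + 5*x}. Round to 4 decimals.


f*(y) = sup_x {y*x - a*x^2 - b*x} = sup_x {(y-b)*x - a*x^2}
FOC: (y - b) - 2a*x = 0 => x* = (y - b)/(2a)
x* = (-6.0073 + 5)/(2*1) = -0.5037
f*(-6.0073) = (y-b)^2/(4a) = (-6.0073 + 5)^2/(4*1)
= 1.0147/4 = 0.2537


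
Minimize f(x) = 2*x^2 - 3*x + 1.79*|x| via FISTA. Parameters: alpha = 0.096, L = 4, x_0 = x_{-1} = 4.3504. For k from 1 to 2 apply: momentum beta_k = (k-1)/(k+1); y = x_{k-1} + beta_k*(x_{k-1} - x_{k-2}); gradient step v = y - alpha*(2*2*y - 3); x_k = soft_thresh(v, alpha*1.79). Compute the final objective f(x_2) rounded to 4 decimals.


FISTA on f(x) = 2*x^2 - 3*x + 1.79*|x|
L = 4, alpha = 0.096
Iteration 1: beta = 0.0, y = 4.3504 + 0.0*(4.3504 - 4.3504) = 4.3504
  grad(y) = 14.4016, v = y - alpha*grad = 2.9678
  prox(v) = soft_thresh(2.9678, 0.1718) = 2.796
Iteration 2: beta = 0.3333, y = 2.796 + 0.3333*(2.796 - 4.3504) = 2.2779
  grad(y) = 6.1115, v = y - alpha*grad = 1.6912
  prox(v) = soft_thresh(1.6912, 0.1718) = 1.5193
f(x_2) = 2*1.5193^2 - 3*1.5193 + 1.79*|1.5193| = 2.7783


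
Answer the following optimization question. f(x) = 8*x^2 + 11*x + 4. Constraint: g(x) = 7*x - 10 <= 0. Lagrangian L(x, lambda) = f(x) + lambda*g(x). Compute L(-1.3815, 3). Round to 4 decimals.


Step 1: Evaluate f(x).
f(-1.3815) = 8*(-1.3815)^2 + 11*(-1.3815) + 4 = 4.0718
Step 2: Evaluate g(x).
g(-1.3815) = 7*-1.3815 - 10 = -19.6705
Step 3: Compute Lagrangian.
L = 4.0718 + 3*-19.6705 = -54.9397


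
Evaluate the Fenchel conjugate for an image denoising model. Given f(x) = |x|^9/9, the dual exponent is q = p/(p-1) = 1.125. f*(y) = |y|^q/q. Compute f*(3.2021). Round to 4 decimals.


The conjugate exponent q satisfies 1/p + 1/q = 1.
p = 9, so q = 9/(9 - 1) = 1.125
|y|^q = 3.2021^1.125 = 3.7035
f*(3.2021) = 3.7035 / 1.125 = 3.292


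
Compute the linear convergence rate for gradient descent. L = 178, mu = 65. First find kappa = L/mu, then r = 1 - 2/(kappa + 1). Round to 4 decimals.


Step 1: Compute the condition number.
kappa = L/mu = 178/65 = 2.7385
Step 2: Compute the convergence rate.
r = 1 - 2/(kappa + 1) = 1 - 2*mu/(L + mu) = (L - mu)/(L + mu) = 113/243 = 0.465


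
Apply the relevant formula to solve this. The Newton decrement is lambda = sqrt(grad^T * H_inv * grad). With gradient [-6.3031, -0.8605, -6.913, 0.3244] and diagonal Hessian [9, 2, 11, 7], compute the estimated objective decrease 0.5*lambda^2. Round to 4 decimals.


Step 1: H is diagonal, so H^(-1) * g = [-0.7003, -0.4303, -0.6285, 0.0463].
Step 2: g^T H^(-1) g = sum_i g_i^2 / H_ii
  = (-6.3031)^2/9 + (-0.8605)^2/2 + (-6.913)^2/11 + (0.3244)^2/7
  = 4.4143 + 0.3702 + 4.3445 + 0.015 = 9.1441
Step 3: Objective decrease = 0.5 * g^T H^(-1) g = 4.5721


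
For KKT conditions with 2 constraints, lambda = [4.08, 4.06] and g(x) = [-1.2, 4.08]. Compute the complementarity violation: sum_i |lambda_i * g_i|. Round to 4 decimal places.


KKT complementary slackness check:
lambda_1 * g_1 = 4.08 * -1.2 = -4.896
lambda_2 * g_2 = 4.06 * 4.08 = 16.5648
Total violation = 4.896 + 16.5648 = 21.4608


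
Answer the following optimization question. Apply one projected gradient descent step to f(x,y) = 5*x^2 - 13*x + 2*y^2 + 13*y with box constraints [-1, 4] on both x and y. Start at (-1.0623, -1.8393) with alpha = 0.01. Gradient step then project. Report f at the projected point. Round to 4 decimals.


Step 1: Compute gradient at (-1.0623, -1.8393).
grad_x = 2*5*-1.0623 - 13 = -23.623
grad_y = 2*2*-1.8393 + 13 = 5.6428
Step 2: Gradient step.
x_raw = -1.0623 - 0.01*-23.623 = -0.8261
y_raw = -1.8393 - 0.01*5.6428 = -1.8957
Step 3: Project onto [-1, 4].
x_proj = clip(-0.8261) = -0.8261
y_proj = clip(-1.8957) = -1.0
Step 4: Evaluate f.
f(-0.8261, -1.0) = 3.1509


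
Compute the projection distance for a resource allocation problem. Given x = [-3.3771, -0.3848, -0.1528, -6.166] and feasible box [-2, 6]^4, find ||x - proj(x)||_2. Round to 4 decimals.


Project each component onto [-2, 6].
clip(-3.3771) = -2.0, clip(-0.3848) = -0.3848, clip(-0.1528) = -0.1528, clip(-6.166) = -2.0
Projection = [-2.0, -0.3848, -0.1528, -2.0]
Squared diffs: [1.8964, 0.0, 0.0, 17.3556]
Distance = sqrt(19.252) = 4.3877
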